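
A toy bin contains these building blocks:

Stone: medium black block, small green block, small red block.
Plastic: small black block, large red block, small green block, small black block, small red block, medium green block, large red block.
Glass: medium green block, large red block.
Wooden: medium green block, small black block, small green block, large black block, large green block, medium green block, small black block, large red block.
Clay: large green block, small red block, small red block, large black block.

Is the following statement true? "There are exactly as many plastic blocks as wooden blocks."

There are 7 plastic blocks.
There are 8 wooden blocks.
The claim requires 7 = 8, which does not hold.

False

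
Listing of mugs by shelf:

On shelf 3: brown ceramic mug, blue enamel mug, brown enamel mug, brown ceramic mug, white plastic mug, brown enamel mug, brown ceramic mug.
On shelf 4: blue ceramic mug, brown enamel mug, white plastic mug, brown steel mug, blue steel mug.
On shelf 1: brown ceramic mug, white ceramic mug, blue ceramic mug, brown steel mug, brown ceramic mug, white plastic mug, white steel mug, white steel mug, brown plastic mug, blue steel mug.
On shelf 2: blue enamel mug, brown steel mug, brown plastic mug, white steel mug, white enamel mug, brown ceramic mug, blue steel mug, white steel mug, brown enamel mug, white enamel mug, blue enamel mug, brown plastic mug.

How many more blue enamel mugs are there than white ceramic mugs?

2

blue enamel mugs: 3.
white ceramic mugs: 1.
3 − 1 = 2.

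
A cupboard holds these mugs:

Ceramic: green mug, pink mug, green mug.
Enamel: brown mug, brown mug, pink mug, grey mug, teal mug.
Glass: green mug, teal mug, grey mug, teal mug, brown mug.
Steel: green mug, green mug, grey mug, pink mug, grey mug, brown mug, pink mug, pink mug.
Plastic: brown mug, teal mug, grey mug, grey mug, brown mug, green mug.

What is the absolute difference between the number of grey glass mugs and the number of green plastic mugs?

grey glass mugs: 1. green plastic mugs: 1.
|1 − 1| = 1 − 1 = 0.

0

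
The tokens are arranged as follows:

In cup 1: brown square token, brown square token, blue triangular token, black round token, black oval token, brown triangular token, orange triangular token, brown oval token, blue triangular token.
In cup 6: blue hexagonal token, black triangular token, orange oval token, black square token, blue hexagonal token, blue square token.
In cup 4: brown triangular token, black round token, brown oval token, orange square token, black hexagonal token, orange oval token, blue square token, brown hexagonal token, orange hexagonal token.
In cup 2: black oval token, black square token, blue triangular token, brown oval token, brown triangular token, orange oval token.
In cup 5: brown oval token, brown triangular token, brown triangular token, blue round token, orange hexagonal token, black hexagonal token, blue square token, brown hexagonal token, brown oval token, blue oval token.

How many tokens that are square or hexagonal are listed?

16

hexagonal: 8; square: 8; together 8 + 8 = 16.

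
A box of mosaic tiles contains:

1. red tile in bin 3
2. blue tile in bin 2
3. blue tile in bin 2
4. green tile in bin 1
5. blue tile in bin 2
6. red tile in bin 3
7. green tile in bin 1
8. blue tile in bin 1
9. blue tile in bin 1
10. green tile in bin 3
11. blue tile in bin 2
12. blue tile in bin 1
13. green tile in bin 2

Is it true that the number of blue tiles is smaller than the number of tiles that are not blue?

|blue tiles| = 7.
|tiles that are not blue| = 6.
The claim requires 7 < 6, which does not hold.

False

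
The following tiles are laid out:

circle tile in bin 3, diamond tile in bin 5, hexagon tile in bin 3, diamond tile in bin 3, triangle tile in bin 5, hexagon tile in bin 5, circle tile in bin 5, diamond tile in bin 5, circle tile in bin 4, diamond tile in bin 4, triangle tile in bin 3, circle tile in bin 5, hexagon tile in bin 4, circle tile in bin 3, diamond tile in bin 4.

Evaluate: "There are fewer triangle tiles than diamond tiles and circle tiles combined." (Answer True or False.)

True

triangle tiles: 2.
diamond tiles: 5; circle tiles: 5; combined: 5 + 5 = 10.
The claim requires 2 < 10, which holds.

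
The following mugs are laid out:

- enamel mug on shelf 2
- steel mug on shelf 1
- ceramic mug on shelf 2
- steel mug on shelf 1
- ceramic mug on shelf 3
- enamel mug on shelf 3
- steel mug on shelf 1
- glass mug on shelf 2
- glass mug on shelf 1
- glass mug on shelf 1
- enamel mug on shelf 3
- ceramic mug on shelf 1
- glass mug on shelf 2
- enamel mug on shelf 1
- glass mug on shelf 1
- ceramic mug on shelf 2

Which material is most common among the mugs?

Counts by material: glass 5, enamel 4, ceramic 4, steel 3.
The maximum is 5, held uniquely by glass.

glass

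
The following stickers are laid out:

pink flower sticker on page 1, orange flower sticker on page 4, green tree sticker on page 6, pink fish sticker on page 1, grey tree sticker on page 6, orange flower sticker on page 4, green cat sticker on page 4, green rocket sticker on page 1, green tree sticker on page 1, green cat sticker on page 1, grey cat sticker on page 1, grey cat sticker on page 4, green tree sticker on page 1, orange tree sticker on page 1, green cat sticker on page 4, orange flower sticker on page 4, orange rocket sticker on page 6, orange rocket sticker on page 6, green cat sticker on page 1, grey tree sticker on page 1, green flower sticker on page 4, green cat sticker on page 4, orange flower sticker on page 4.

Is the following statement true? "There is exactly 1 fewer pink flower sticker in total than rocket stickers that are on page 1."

There is 1 pink flower sticker.
There is 1 rocket sticker on page 1.
The claim requires 1 − 1 (= 0) to equal 1, which does not hold.

False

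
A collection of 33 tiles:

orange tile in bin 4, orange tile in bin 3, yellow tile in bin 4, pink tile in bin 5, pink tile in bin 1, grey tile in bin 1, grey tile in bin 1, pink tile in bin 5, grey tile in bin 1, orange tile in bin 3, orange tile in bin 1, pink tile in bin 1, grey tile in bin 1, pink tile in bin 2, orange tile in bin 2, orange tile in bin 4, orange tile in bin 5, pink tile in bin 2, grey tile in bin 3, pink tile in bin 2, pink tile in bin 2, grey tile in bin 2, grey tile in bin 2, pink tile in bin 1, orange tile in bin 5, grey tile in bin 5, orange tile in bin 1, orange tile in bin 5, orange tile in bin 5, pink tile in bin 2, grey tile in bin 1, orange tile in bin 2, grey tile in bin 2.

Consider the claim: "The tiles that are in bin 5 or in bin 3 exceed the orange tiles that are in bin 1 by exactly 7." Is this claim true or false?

False

|tiles in bin 5 or in bin 3| = 10.
|orange tiles in bin 1| = 2.
The claim requires 10 − 2 (= 8) to equal 7, which does not hold.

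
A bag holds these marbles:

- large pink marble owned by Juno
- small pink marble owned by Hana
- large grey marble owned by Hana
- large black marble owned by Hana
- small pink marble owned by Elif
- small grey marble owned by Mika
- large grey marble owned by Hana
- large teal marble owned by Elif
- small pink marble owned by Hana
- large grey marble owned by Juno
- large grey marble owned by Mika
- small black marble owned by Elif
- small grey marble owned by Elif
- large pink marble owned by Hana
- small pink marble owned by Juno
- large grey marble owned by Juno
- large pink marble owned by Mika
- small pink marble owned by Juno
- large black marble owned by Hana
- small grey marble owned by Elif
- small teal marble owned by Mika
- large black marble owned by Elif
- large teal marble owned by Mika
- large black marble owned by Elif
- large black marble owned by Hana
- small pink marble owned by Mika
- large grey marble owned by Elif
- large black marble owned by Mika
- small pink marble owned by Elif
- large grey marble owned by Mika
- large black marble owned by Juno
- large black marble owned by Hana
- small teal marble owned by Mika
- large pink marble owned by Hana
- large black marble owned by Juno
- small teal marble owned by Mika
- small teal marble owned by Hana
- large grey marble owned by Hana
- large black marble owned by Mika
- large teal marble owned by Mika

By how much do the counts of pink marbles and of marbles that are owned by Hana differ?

pink marbles: 11. marbles owned by Hana: 12.
|11 − 12| = 12 − 11 = 1.

1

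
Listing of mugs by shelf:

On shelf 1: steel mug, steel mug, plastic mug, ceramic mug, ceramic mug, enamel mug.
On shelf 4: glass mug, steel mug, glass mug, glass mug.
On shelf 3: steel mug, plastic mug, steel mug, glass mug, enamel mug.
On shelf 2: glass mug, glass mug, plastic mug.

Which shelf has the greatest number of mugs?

Counts by shelf: shelf 1→6, shelf 3→5, shelf 4→4, shelf 2→3.
The maximum is 6, held uniquely by shelf 1.

shelf 1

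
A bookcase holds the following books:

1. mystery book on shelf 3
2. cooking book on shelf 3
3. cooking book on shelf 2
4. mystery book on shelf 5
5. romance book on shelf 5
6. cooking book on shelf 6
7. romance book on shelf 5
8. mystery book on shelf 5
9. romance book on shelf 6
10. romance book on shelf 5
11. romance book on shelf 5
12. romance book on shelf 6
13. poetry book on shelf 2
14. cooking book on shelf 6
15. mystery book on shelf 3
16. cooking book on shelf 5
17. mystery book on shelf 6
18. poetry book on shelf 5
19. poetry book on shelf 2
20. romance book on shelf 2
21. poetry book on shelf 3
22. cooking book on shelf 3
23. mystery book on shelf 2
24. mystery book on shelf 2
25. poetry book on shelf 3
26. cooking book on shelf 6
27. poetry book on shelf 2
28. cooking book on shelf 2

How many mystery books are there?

7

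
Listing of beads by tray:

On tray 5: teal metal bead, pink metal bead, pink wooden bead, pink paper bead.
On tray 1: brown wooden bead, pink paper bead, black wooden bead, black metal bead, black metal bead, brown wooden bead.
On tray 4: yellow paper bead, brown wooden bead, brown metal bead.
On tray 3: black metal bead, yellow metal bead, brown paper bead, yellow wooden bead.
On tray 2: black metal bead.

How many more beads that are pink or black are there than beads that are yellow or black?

1

beads that are pink or black: 9.
beads that are yellow or black: 8.
9 − 8 = 1.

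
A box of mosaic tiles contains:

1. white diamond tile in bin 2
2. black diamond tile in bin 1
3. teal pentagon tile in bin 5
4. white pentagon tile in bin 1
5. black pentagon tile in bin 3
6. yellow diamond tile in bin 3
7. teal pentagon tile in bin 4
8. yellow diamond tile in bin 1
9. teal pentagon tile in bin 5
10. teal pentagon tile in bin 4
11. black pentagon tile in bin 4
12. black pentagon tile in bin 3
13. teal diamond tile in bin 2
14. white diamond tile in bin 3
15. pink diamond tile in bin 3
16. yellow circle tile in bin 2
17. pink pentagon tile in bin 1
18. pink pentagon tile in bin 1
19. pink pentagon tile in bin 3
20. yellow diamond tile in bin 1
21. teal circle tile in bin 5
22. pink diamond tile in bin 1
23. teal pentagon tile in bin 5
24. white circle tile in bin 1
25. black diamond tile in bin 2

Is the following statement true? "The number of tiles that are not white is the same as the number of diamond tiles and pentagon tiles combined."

|tiles that are not white| = 21.
diamond tiles: 10; pentagon tiles: 12; combined: 10 + 12 = 22.
The claim requires 21 = 22, which does not hold.

False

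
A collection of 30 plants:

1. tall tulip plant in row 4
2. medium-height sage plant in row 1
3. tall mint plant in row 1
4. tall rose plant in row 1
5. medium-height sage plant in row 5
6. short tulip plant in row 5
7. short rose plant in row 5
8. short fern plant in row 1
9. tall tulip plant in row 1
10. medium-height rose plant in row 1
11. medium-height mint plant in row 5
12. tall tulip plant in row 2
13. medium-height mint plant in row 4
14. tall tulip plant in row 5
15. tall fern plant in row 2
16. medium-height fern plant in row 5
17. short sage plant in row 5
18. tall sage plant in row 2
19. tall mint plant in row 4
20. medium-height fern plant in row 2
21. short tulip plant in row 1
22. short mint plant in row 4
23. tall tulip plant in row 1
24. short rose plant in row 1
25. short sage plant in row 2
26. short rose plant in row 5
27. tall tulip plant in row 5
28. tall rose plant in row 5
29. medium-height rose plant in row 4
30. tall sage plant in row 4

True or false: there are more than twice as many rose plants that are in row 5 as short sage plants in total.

False

There are 3 rose plants in row 5.
There are 2 short sage plants.
The claim requires 3 > 2 × 2 = 4, which does not hold.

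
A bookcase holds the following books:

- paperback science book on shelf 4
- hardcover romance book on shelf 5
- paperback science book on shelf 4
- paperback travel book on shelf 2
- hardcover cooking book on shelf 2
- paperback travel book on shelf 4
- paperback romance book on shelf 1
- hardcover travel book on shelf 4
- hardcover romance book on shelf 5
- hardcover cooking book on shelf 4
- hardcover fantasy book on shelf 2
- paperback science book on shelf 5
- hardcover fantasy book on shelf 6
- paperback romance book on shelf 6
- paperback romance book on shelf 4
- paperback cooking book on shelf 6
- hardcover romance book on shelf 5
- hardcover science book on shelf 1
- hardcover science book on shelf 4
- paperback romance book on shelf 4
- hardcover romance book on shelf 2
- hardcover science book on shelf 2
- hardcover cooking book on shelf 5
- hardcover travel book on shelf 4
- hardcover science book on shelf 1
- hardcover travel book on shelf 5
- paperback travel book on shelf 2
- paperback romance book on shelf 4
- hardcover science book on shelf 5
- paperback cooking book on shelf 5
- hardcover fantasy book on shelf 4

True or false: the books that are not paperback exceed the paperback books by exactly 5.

There are 18 books that are not paperback.
There are 13 paperback books.
The claim requires 18 − 13 (= 5) to equal 5, which holds.

True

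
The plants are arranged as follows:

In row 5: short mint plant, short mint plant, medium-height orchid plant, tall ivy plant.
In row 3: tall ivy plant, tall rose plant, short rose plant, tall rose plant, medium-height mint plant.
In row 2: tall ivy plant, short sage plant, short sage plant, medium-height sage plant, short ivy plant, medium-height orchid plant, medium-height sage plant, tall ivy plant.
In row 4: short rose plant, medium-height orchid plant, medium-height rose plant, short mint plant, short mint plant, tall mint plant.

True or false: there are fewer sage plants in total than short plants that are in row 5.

There are 4 sage plants.
There are 2 short plants in row 5.
The claim requires 4 < 2, which does not hold.

False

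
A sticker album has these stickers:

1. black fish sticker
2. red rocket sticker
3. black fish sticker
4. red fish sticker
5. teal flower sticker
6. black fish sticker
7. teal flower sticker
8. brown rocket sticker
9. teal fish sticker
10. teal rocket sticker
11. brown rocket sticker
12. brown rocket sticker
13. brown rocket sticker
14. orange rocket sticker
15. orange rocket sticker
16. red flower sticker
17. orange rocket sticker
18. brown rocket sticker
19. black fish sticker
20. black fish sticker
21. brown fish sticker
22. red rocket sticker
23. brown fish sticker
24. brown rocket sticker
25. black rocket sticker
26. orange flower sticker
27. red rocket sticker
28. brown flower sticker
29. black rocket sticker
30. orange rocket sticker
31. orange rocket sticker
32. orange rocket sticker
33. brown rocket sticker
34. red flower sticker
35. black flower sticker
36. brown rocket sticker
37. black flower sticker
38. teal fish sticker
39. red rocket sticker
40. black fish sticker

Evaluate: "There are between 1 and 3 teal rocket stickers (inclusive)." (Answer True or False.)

True

teal rocket stickers: 1.
The claim requires 1 ≤ 1 ≤ 3, which holds.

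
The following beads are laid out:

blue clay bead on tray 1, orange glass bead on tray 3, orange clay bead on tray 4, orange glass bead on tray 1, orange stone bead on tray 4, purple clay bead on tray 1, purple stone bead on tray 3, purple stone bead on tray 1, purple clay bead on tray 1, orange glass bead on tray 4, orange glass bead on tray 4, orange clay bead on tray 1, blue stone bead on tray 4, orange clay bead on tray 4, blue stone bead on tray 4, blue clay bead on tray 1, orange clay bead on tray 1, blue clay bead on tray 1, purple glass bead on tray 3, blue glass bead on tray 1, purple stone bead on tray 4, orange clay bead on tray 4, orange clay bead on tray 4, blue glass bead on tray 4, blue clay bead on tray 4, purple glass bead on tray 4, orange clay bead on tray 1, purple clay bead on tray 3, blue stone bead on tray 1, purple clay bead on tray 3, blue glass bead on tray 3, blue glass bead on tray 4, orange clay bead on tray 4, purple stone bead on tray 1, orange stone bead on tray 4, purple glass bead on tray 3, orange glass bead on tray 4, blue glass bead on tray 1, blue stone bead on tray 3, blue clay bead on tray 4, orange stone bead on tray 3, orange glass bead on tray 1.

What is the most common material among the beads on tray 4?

clay

Counts by material (restricted to beads on tray 4): clay 7, glass 6, stone 5.
The maximum is 7, held uniquely by clay.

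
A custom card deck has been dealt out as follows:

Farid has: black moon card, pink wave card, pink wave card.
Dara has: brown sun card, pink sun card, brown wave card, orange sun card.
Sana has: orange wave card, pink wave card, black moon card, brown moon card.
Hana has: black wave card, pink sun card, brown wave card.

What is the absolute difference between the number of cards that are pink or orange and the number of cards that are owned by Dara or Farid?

0

cards that are pink or orange: 7. cards owned by Dara or Farid: 7.
|7 − 7| = 7 − 7 = 0.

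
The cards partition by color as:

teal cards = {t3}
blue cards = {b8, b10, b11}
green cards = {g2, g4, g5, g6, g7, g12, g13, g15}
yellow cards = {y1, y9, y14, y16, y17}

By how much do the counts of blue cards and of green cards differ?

blue cards: 3. green cards: 8.
|3 − 8| = 8 − 3 = 5.

5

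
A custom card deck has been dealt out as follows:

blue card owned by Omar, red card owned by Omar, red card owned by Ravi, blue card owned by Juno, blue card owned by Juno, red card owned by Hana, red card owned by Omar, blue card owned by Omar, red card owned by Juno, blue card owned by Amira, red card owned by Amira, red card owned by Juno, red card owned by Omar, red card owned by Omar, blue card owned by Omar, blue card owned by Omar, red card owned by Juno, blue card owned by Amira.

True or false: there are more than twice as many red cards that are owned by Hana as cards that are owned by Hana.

False

red cards owned by Hana: 1.
cards owned by Hana: 1.
The claim requires 1 > 2 × 1 = 2, which does not hold.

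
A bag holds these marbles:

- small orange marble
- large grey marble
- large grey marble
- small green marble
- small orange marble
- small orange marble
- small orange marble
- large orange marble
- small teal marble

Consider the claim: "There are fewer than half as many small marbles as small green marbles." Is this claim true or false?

False

There are 6 small marbles.
There is 1 small green marble.
The claim requires 2 × 6 = 12 < 1, which does not hold.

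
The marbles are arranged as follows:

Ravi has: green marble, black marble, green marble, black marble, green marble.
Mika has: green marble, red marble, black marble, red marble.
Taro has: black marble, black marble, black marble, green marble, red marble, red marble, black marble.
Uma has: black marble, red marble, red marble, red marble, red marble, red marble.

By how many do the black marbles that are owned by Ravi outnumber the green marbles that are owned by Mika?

black marbles owned by Ravi: 2.
green marbles owned by Mika: 1.
2 − 1 = 1.

1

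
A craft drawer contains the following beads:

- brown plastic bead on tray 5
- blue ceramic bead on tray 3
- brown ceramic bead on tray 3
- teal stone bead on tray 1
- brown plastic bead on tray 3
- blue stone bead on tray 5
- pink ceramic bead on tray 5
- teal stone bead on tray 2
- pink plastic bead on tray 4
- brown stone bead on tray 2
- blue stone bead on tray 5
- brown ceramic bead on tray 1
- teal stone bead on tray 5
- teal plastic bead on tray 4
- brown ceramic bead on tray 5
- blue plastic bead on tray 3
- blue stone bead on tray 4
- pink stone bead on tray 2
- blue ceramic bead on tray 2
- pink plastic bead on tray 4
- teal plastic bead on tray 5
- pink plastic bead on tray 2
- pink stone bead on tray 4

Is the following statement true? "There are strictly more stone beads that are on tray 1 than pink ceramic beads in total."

There is 1 stone bead on tray 1.
There is 1 pink ceramic bead.
The claim requires 1 > 1, which does not hold.

False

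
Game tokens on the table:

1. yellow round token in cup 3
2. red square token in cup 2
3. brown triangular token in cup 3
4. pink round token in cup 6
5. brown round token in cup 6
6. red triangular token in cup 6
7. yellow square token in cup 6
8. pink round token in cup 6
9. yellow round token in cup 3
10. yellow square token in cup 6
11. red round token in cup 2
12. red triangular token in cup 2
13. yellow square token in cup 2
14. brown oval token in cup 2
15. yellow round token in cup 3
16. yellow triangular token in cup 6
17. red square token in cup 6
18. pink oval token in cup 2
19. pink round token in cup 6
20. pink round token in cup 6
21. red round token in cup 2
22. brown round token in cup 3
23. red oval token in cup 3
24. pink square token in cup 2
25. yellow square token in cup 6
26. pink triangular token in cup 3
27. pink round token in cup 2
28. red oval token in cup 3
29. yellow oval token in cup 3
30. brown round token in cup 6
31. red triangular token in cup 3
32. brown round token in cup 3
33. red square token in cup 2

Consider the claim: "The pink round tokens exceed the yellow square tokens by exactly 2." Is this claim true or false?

|pink round tokens| = 5.
|yellow square tokens| = 4.
The claim requires 5 − 4 (= 1) to equal 2, which does not hold.

False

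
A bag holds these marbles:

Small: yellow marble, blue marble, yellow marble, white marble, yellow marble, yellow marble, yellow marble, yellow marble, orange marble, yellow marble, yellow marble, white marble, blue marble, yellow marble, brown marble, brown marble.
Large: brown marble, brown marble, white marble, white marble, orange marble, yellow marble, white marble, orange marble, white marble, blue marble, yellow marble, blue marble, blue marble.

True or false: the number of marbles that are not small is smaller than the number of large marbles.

False

marbles that are not small: 13.
large marbles: 13.
The claim requires 13 < 13, which does not hold.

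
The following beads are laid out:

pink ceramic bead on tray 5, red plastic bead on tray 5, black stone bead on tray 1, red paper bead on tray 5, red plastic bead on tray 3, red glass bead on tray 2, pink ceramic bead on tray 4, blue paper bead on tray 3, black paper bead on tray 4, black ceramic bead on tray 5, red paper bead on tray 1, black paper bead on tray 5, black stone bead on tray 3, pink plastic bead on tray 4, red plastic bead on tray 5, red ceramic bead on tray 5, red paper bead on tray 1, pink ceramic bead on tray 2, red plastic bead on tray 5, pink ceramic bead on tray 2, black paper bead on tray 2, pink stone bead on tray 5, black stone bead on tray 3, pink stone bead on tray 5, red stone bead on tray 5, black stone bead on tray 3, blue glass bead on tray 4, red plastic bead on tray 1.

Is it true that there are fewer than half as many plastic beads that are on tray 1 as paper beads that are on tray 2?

There is 1 plastic bead on tray 1.
There is 1 paper bead on tray 2.
The claim requires 2 × 1 = 2 < 1, which does not hold.

False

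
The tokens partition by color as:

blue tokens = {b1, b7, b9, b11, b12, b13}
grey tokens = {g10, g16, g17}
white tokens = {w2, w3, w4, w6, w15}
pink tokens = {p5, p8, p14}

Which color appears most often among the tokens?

Counts by color: blue 6, white 5, grey 3, pink 3.
The maximum is 6, held uniquely by blue.

blue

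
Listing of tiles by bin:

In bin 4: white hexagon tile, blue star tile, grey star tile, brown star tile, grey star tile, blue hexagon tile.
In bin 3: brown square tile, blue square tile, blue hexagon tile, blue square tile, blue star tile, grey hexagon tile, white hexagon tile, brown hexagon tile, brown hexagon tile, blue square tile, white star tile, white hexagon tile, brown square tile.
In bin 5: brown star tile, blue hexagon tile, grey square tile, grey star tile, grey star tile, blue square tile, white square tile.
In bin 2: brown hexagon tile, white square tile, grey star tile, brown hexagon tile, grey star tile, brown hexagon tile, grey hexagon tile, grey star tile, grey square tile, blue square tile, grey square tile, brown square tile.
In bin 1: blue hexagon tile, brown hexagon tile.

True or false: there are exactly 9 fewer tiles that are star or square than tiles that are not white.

There are 25 tiles that are star or square.
There are 34 tiles that are not white.
The claim requires 34 − 25 (= 9) to equal 9, which holds.

True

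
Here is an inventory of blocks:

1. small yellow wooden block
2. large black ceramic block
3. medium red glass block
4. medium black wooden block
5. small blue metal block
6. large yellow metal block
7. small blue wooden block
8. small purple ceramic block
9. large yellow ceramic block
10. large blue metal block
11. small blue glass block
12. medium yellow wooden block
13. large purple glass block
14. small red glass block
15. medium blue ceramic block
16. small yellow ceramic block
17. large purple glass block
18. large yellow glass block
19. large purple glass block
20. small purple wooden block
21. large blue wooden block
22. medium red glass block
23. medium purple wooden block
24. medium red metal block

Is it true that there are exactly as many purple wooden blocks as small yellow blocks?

True

purple wooden blocks: 2.
small yellow blocks: 2.
The claim requires 2 = 2, which holds.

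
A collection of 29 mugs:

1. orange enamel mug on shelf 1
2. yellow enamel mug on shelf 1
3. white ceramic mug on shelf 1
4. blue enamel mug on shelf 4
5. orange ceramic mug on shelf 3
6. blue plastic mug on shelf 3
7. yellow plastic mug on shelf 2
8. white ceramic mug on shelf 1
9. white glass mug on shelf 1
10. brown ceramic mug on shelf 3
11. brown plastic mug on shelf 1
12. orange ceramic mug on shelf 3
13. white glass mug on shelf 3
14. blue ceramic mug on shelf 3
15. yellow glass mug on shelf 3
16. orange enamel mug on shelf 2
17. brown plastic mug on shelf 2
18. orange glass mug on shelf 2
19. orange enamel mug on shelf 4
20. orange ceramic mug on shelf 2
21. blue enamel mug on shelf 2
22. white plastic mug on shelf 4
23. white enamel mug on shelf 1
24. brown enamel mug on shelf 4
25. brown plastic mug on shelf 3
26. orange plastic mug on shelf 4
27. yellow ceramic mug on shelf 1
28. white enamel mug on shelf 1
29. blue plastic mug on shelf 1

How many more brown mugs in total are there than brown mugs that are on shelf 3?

brown mugs: 5.
brown mugs on shelf 3: 2.
5 − 2 = 3.

3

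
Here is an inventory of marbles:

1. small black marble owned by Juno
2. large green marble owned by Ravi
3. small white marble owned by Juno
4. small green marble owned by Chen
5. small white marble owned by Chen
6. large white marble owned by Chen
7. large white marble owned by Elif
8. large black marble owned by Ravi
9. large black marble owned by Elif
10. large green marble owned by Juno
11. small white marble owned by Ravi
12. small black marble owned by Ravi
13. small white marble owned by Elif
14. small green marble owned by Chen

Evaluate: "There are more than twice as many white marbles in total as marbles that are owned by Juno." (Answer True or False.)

False

|white marbles| = 6.
|marbles owned by Juno| = 3.
The claim requires 6 > 2 × 3 = 6, which does not hold.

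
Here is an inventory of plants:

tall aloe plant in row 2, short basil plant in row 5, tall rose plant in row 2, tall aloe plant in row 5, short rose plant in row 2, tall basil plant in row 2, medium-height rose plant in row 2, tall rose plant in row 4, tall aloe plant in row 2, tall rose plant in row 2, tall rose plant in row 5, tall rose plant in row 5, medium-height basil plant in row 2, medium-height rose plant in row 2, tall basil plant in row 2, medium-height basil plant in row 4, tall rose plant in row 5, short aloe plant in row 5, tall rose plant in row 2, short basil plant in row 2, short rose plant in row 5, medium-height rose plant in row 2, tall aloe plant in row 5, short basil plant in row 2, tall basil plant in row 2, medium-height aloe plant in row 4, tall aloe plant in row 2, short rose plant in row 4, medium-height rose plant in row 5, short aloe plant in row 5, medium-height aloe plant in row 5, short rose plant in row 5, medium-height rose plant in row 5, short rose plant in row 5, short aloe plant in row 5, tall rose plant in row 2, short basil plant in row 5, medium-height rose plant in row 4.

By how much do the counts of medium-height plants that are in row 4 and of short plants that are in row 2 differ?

medium-height plants in row 4: 3. short plants in row 2: 3.
|3 − 3| = 3 − 3 = 0.

0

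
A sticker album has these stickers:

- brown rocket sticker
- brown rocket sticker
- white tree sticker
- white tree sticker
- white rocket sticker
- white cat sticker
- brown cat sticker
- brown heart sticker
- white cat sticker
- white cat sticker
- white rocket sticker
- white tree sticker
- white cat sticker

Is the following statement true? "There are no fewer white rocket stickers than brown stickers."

False

|white rocket stickers| = 2.
|brown stickers| = 4.
The claim requires 2 ≥ 4, which does not hold.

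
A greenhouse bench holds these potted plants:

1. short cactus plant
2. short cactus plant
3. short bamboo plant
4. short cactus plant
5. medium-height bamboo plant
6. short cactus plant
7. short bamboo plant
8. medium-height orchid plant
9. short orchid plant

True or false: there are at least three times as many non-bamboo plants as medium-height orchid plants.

True

|non-bamboo plants| = 6.
|medium-height orchid plants| = 1.
The claim requires 6 ≥ 3 × 1 = 3, which holds.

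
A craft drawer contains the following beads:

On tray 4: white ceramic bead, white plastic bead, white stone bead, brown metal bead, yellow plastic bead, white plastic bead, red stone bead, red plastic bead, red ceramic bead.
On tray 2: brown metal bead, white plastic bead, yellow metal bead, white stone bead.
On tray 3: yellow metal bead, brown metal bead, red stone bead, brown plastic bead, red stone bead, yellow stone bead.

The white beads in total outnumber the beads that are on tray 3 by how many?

white beads: 6.
beads on tray 3: 6.
6 − 6 = 0.

0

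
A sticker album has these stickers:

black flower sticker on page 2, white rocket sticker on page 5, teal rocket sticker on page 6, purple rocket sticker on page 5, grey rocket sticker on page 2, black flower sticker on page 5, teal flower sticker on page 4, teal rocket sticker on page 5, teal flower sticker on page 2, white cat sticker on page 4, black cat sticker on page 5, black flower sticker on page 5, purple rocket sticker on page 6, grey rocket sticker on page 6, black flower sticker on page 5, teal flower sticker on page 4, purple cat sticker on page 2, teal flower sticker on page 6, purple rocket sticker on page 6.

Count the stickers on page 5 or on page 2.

on page 2: 4; on page 5: 7; together 4 + 7 = 11.

11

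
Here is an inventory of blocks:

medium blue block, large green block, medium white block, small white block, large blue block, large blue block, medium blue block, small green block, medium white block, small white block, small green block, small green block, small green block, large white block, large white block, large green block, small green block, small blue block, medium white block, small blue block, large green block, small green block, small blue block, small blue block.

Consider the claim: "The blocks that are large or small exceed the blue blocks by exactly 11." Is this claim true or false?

|blocks that are large or small| = 19.
|blue blocks| = 8.
The claim requires 19 − 8 (= 11) to equal 11, which holds.

True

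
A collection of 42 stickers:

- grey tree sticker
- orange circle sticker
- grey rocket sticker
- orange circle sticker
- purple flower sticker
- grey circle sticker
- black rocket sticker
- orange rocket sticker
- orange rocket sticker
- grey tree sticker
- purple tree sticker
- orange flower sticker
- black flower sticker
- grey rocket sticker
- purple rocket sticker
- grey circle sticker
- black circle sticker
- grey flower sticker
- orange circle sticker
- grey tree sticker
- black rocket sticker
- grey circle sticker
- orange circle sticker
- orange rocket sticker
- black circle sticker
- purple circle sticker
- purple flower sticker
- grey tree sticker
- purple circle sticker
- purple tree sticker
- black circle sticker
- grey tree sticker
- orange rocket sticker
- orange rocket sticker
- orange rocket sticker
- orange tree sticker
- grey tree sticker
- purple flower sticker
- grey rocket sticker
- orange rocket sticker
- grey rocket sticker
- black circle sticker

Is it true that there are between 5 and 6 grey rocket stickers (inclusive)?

False

grey rocket stickers: 4.
The claim requires 5 ≤ 4 ≤ 6, which does not hold.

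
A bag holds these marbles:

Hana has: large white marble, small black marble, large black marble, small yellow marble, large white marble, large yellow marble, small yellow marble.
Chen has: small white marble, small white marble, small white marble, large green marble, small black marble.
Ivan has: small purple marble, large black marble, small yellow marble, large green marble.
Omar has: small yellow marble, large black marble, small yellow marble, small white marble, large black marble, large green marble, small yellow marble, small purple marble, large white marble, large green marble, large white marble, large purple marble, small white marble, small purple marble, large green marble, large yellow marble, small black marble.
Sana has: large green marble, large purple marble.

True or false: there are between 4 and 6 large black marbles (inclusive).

True

There are 4 large black marbles.
The claim requires 4 ≤ 4 ≤ 6, which holds.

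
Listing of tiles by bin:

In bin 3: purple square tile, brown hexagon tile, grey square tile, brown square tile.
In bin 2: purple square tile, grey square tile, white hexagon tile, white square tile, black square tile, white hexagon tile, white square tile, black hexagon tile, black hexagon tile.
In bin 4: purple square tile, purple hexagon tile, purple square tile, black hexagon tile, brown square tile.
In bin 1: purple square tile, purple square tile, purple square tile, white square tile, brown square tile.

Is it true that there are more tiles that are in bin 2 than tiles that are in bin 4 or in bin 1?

|tiles in bin 2| = 9.
|tiles in bin 4 or in bin 1| = 10.
The claim requires 9 > 10, which does not hold.

False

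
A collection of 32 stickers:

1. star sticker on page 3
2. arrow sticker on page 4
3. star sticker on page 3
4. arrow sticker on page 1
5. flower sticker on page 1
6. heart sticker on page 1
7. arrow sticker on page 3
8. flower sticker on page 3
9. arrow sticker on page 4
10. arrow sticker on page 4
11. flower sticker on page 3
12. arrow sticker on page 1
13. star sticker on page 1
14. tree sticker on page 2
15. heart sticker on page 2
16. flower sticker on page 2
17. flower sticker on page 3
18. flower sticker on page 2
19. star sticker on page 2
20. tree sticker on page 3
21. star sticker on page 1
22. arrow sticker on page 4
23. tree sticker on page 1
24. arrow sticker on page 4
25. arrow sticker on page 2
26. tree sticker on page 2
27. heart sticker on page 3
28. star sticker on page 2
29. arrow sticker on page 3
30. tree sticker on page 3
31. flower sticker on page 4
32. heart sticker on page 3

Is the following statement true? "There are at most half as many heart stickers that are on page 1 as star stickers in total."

True

|heart stickers on page 1| = 1.
|star stickers| = 6.
The claim requires 2 × 1 = 2 ≤ 6, which holds.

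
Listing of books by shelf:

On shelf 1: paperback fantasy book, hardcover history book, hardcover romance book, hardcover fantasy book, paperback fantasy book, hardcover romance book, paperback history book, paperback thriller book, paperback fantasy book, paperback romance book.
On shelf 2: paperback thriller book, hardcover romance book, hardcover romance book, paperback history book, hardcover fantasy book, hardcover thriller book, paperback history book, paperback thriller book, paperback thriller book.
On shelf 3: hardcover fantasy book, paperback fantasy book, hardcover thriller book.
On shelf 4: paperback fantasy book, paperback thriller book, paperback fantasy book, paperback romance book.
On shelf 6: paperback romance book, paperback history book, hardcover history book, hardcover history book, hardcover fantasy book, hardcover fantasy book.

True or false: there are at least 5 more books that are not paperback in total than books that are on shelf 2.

|books that are not paperback| = 14.
|books on shelf 2| = 9.
The claim requires 14 − 9 = 5 ≥ 5, which holds.

True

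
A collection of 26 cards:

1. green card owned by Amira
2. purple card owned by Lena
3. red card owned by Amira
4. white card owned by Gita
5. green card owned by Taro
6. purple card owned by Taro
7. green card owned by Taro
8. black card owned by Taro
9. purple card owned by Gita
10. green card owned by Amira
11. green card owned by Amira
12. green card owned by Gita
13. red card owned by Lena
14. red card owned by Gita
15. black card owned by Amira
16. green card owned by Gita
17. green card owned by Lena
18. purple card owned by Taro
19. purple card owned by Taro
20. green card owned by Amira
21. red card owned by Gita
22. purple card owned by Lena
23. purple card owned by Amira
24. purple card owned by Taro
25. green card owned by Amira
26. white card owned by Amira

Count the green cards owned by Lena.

1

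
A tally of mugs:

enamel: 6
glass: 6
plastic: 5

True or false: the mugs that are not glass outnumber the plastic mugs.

True

|mugs that are not glass| = 11.
|plastic mugs| = 5.
The claim requires 11 > 5, which holds.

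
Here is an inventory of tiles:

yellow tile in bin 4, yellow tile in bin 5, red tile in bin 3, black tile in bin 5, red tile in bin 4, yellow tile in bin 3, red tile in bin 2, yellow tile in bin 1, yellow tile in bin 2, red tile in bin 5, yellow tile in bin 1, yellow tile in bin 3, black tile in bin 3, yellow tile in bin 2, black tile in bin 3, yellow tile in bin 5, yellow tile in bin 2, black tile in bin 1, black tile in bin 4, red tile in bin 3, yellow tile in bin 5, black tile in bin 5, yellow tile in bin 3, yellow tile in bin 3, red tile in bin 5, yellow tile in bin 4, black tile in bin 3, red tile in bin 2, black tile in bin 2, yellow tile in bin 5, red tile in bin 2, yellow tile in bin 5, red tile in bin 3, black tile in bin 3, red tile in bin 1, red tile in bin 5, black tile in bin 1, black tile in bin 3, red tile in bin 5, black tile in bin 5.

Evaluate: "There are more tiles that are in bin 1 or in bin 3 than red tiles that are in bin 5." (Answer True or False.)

True

|tiles in bin 1 or in bin 3| = 17.
|red tiles in bin 5| = 4.
The claim requires 17 > 4, which holds.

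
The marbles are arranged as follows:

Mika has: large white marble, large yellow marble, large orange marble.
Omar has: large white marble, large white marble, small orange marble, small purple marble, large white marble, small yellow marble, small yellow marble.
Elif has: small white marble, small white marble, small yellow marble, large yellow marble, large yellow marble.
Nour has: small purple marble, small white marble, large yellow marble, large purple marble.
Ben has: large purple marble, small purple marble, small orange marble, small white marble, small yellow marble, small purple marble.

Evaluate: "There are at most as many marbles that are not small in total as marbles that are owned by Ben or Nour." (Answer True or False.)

marbles that are not small: 11.
marbles owned by Ben or Nour: 10.
The claim requires 11 ≤ 10, which does not hold.

False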